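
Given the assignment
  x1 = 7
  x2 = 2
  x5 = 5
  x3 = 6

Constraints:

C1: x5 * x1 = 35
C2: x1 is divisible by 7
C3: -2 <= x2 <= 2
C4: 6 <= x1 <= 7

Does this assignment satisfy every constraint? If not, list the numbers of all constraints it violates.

None — every constraint holds.

C1: x5 * x1 = 5 * 7 = 35 — holds.
C2: 7 / 7 = 1, so 7 divides 7 — holds.
C3: x2 = 2 lies in [-2, 2] — holds.
C4: x1 = 7 lies in [6, 7] — holds.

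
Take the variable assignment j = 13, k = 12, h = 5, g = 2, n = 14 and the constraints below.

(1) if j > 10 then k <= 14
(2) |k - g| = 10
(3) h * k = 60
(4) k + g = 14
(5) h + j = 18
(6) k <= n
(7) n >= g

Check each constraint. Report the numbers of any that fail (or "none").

(1) j = 13 > 10, so we need k ≤ 14; k = 12 ≤ 14  true
(2) |12 - 2| = 10  true
(3) h * k = 5 * 12 = 60  true
(4) k + g = 12 + 2 = 14  true
(5) h + j = 5 + 13 = 18  true
(6) k = 12, n = 14; 12 ≤ 14  true
(7) n = 14, g = 2; 14 ≥ 2  true

The assignment satisfies every constraint.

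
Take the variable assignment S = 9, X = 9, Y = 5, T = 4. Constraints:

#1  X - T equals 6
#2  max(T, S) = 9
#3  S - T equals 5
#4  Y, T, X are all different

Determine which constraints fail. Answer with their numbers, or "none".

The assignment fails constraint 1.

#1 X - T = 9 - 4 = 5, not 6 — does not hold.
#2 max(4, 9) = 9 — holds.
#3 S - T = 9 - 4 = 5 — holds.
#4 values 5, 4, 9 are pairwise distinct — holds.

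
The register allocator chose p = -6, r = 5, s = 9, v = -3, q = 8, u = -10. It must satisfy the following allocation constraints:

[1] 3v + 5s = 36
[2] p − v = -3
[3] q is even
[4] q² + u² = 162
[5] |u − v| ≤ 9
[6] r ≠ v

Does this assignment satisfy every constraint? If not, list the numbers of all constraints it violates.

Constraint 4 is violated.

[1] 3v + 5s = 3(-3) + 5(9) = 36  ✓
[2] p − v = -6 − (-3) = -3  ✓
[3] q = 8 is even  ✓
[4] q² + u² = 8² + (-10)² = 64 + 100 = 164, not 162  ✗
[5] |-10 − (-3)| = 7; 7 ≤ 9  ✓
[6] r = 5, v = -3; distinct  ✓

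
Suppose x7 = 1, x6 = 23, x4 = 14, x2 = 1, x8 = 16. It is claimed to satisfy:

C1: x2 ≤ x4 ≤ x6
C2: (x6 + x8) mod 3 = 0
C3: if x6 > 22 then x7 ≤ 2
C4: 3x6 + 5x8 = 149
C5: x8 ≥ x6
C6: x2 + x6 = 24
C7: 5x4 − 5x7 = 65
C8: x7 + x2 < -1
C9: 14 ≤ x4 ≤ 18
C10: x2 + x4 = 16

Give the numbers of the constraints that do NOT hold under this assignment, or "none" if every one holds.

C1: values 1 ≤ 14 ≤ 23 — holds.
C2: x6 + x8 = 39; 39 mod 3 = 0 — holds.
C3: x6 = 23 > 22, so we need x7 ≤ 2; x7 = 1 ≤ 2 — holds.
C4: 3x6 + 5x8 = 3(23) + 5(16) = 149 — holds.
C5: x8 = 16, x6 = 23; 16 < 23 (want ≥) — fails.
C6: x2 + x6 = 1 + 23 = 24 — holds.
C7: 5x4 − 5x7 = 5(14) − 5(1) = 65 — holds.
C8: x7 + x2 = 1 + 1 = 2; 2 ≥ -1, bound -1 not met — fails.
C9: x4 = 14 lies in [14, 18] — holds.
C10: x2 + x4 = 1 + 14 = 15, not 16 — fails.

No — constraints 5, 8, 10 are not satisfied.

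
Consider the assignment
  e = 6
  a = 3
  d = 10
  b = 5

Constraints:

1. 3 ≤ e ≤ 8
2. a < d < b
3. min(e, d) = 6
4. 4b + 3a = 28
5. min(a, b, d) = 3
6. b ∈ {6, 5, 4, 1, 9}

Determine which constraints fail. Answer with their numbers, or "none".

No — constraints 2 and 4 are not satisfied.

1. e = 6 lies in [3, 8] — satisfied.
2. values 3, 10, 5; d = 10 is not < b = 5 — violated.
3. min(6, 10) = 6 — satisfied.
4. 4b + 3a = 4(5) + 3(3) = 29, not 28 — violated.
5. min(3, 5, 10) = 3 — satisfied.
6. b = 5 is in {6, 5, 4, 1, 9} — satisfied.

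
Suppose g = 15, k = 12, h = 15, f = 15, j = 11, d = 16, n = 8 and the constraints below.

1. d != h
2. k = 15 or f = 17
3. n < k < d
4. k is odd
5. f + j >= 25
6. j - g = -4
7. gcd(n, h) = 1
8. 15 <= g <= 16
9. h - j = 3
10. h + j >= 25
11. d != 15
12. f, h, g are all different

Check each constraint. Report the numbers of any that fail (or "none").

Violated: 2, 4, 9, and 12.

1. d = 16, h = 15; distinct  yes
2. k = 12 ≠ 15 and f = 15 ≠ 17; both disjuncts false  no
3. values 8 < 12 < 16  yes
4. k = 12 is even  no
5. f + j = 15 + 11 = 26; 26 ≥ 25  yes
6. j - g = 11 - 15 = -4  yes
7. gcd(8, 15) = 1  yes
8. g = 15 lies in [15, 16]  yes
9. h - j = 15 - 11 = 4, not 3  no
10. h + j = 15 + 11 = 26; 26 ≥ 25  yes
11. d = 16, and 16 ≠ 15  yes
12. f = h = 15, not all different  no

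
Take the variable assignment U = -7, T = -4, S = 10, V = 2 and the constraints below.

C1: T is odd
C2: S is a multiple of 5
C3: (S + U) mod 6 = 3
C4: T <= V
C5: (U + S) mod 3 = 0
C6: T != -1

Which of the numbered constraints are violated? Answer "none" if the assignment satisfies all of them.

The assignment fails constraint 1.

C1: T = -4 is even — fails.
C2: 10 / 5 = 2, so 5 divides 10 — holds.
C3: S + U = 3; 3 mod 6 = 3 — holds.
C4: T = -4, V = 2; -4 ≤ 2 — holds.
C5: U + S = 3; 3 mod 3 = 0 — holds.
C6: T = -4, and -4 ≠ -1 — holds.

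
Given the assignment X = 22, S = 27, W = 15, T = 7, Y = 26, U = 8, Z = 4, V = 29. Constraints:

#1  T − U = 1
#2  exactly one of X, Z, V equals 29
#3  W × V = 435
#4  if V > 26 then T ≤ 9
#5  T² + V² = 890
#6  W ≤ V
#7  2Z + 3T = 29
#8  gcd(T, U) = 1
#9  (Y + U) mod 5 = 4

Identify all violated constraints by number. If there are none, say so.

The assignment fails constraint 1.

#1 T − U = 7 − 8 = -1, not 1 — fails.
#2 X=22, Z=4, V=29; 1 of them equals 29 — holds.
#3 W × V = 15 × 29 = 435 — holds.
#4 V = 29 > 26, so we need T ≤ 9; T = 7 ≤ 9 — holds.
#5 T² + V² = 7² + 29² = 49 + 841 = 890 — holds.
#6 W = 15, V = 29; 15 ≤ 29 — holds.
#7 2Z + 3T = 2(4) + 3(7) = 29 — holds.
#8 gcd(7, 8) = 1 — holds.
#9 Y + U = 34; 34 mod 5 = 4 — holds.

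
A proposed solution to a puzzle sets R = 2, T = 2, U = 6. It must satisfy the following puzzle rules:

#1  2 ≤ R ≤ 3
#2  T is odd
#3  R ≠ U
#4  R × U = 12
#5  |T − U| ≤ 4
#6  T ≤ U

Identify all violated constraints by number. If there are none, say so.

Constraint 2 is violated.

#1 R = 2 lies in [2, 3]  OK
#2 T = 2 is even  FAIL
#3 R = 2, U = 6; distinct  OK
#4 R × U = 2 × 6 = 12  OK
#5 |2 − 6| = 4; 4 ≤ 4  OK
#6 T = 2, U = 6; 2 ≤ 6  OK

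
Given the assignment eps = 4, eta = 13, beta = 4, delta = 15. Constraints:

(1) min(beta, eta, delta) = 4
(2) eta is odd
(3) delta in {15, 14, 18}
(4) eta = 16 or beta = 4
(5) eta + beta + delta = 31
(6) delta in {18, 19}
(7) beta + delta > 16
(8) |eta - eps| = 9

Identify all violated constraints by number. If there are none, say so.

Constraints 5, 6 do not hold.

(1) min(4, 13, 15) = 4  holds
(2) eta = 13 is odd  holds
(3) delta = 15 is in {15, 14, 18}  holds
(4) eta = 13 ≠ 16, but beta = 4 = 4 (second disjunct)  holds
(5) eta + beta + delta = 13 + 4 + 15 = 32, not 31  fails
(6) delta = 15 is not in {18, 19}  fails
(7) beta + delta = 4 + 15 = 19; 19 > 16  holds
(8) |13 - 4| = 9  holds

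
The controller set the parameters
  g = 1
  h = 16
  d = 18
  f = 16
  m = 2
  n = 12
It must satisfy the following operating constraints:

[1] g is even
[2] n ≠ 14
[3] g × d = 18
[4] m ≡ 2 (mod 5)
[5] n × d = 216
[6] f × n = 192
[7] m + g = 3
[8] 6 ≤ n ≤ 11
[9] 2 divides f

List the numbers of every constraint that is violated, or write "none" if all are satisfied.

[1] g = 1 is odd — violated.
[2] n = 12, and 12 ≠ 14 — OK.
[3] g × d = 1 × 18 = 18 — OK.
[4] 2 mod 5 = 2 — OK.
[5] n × d = 12 × 18 = 216 — OK.
[6] f × n = 16 × 12 = 192 — OK.
[7] m + g = 2 + 1 = 3 — OK.
[8] n = 12 is outside [6, 11] — violated.
[9] 16 / 2 = 8, so 2 divides 16 — OK.

Violated: 1 and 8.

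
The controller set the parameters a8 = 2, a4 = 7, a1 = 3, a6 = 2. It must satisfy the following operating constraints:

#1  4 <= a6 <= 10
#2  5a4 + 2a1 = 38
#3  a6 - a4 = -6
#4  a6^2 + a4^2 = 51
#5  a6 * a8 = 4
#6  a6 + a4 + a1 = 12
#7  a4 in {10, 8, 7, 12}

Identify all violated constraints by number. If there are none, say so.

#1 a6 = 2 is outside [4, 10]  no
#2 5a4 + 2a1 = 5(7) + 2(3) = 41, not 38  no
#3 a6 - a4 = 2 - 7 = -5, not -6  no
#4 a6^2 + a4^2 = 2^2 + 7^2 = 4 + 49 = 53, not 51  no
#5 a6 * a8 = 2 * 2 = 4  yes
#6 a6 + a4 + a1 = 2 + 7 + 3 = 12  yes
#7 a4 = 7 is in {10, 8, 7, 12}  yes

No — constraints 1, 2, 3, and 4 are not satisfied.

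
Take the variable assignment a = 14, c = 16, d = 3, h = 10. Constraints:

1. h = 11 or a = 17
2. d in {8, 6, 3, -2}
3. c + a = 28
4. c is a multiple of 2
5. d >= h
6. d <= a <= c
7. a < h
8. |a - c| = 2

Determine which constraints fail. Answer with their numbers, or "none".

No — constraints 1, 3, 5, 7 are not satisfied.

1. h = 10 ≠ 11 and a = 14 ≠ 17; both disjuncts false — fails.
2. d = 3 is in {8, 6, 3, -2} — holds.
3. c + a = 16 + 14 = 30, not 28 — fails.
4. 16 / 2 = 8, so 2 divides 16 — holds.
5. d = 3, h = 10; 3 < 10 (want ≥) — fails.
6. values 3 <= 14 <= 16 — holds.
7. a = 14, h = 10; 14 ≥ 10 (want <) — fails.
8. |14 - 16| = 2 — holds.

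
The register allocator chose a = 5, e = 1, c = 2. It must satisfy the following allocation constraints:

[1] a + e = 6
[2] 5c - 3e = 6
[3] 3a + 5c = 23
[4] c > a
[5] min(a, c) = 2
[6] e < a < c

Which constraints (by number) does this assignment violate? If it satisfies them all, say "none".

[1] a + e = 5 + 1 = 6  ✓
[2] 5c - 3e = 5(2) - 3(1) = 7, not 6  ✗
[3] 3a + 5c = 3(5) + 5(2) = 25, not 23  ✗
[4] c = 2, a = 5; 2 ≤ 5 (want >)  ✗
[5] min(5, 2) = 2  ✓
[6] values 1, 5, 2; a = 5 is not < c = 2  ✗

Constraints 2, 3, 4, and 6 do not hold.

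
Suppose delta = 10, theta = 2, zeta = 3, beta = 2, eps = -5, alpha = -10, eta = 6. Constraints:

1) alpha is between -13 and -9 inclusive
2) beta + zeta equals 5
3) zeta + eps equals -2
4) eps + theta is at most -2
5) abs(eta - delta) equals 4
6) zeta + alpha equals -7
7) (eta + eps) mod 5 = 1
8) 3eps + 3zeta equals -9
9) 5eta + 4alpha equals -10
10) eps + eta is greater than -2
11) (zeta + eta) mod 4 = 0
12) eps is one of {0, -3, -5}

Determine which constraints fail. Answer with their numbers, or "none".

Violated: 8 and 11.

1) alpha = -10 lies in [-13, -9]  ✓
2) beta + zeta = 2 + 3 = 5  ✓
3) zeta + eps = 3 + (-5) = -2  ✓
4) eps + theta = -5 + 2 = -3; -3 ≤ -2  ✓
5) abs(6 - 10) = 4  ✓
6) zeta + alpha = 3 + (-10) = -7  ✓
7) eta + eps = 1; 1 mod 5 = 1  ✓
8) 3eps + 3zeta = 3(-5) + 3(3) = -6, not -9  ✗
9) 5eta + 4alpha = 5(6) + 4(-10) = -10  ✓
10) eps + eta = -5 + 6 = 1; 1 > -2  ✓
11) zeta + eta = 9; 9 mod 4 = 1, not 0  ✗
12) eps = -5 is in {0, -3, -5}  ✓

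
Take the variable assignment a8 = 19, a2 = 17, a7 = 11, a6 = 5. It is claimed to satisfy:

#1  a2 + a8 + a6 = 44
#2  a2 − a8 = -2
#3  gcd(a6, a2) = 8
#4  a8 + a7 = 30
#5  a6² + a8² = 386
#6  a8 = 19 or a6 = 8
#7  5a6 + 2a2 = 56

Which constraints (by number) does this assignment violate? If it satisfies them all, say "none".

#1 a2 + a8 + a6 = 17 + 19 + 5 = 41, not 44 — violated.
#2 a2 − a8 = 17 − 19 = -2 — satisfied.
#3 gcd(5, 17) = 1, not 8 — violated.
#4 a8 + a7 = 19 + 11 = 30 — satisfied.
#5 a6² + a8² = 5² + 19² = 25 + 361 = 386 — satisfied.
#6 a8 = 19 = 19 (first disjunct) — satisfied.
#7 5a6 + 2a2 = 5(5) + 2(17) = 59, not 56 — violated.

No — constraints 1, 3, and 7 are not satisfied.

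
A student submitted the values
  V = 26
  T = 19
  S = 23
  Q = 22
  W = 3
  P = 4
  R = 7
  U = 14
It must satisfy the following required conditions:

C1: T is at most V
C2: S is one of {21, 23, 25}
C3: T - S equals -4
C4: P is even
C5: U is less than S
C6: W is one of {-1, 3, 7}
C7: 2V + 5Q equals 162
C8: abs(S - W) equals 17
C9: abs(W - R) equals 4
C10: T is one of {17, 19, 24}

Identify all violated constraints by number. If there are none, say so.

The assignment fails constraint 8.

C1: T = 19, V = 26; 19 ≤ 26 — holds.
C2: S = 23 is in {21, 23, 25} — holds.
C3: T - S = 19 - 23 = -4 — holds.
C4: P = 4 is even — holds.
C5: U = 14, S = 23; 14 < 23 — holds.
C6: W = 3 is in {-1, 3, 7} — holds.
C7: 2V + 5Q = 2(26) + 5(22) = 162 — holds.
C8: abs(23 - 3) = 20, not 17 — fails.
C9: abs(3 - 7) = 4 — holds.
C10: T = 19 is in {17, 19, 24} — holds.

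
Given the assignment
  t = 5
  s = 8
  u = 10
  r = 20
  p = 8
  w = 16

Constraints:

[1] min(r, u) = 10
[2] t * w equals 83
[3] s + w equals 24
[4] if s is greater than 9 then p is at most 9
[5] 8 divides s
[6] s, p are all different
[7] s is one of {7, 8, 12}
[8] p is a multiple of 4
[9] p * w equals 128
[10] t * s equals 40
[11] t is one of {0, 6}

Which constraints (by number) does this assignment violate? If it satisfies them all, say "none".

Constraints 2, 6, and 11 are violated.

[1] min(20, 10) = 10 — holds.
[2] t * w = 5 * 16 = 80, not 83 — fails.
[3] s + w = 8 + 16 = 24 — holds.
[4] s = 8, not > 9; antecedent false, conditional vacuously true — holds.
[5] 8 / 8 = 1, so 8 divides 8 — holds.
[6] s = p = 8, not all different — fails.
[7] s = 8 is in {7, 8, 12} — holds.
[8] 8 / 4 = 2, so 4 divides 8 — holds.
[9] p * w = 8 * 16 = 128 — holds.
[10] t * s = 5 * 8 = 40 — holds.
[11] t = 5 is not in {0, 6} — fails.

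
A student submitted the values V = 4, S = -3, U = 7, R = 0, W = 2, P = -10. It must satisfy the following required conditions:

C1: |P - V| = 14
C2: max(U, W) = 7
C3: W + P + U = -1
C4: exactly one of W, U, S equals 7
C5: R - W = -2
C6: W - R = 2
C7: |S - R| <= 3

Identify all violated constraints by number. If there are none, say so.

C1: |-10 - 4| = 14 — holds.
C2: max(7, 2) = 7 — holds.
C3: W + P + U = 2 + (-10) + 7 = -1 — holds.
C4: W=2, U=7, S=-3; 1 of them equals 7 — holds.
C5: R - W = 0 - 2 = -2 — holds.
C6: W - R = 2 - 0 = 2 — holds.
C7: |-3 - 0| = 3; 3 ≤ 3 — holds.

No violations.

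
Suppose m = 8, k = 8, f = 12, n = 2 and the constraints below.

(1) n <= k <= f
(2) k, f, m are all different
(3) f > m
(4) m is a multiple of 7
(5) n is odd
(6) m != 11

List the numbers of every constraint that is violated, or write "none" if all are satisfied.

No — constraints 2, 4, and 5 are not satisfied.

(1) values 2 <= 8 <= 12 — holds.
(2) k = m = 8, not all different — does not hold.
(3) f = 12, m = 8; 12 > 8 — holds.
(4) 8 = 7*1 + 1, so 7 does not divide 8 — does not hold.
(5) n = 2 is even — does not hold.
(6) m = 8, and 8 ≠ 11 — holds.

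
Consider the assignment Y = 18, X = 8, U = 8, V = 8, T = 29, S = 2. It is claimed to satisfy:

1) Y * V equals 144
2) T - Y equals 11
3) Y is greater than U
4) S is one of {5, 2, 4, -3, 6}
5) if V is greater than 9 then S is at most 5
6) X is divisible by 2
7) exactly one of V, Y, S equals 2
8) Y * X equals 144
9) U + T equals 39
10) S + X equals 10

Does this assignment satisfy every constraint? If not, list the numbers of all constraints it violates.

No — constraint 9 is not satisfied.

1) Y * V = 18 * 8 = 144 — holds.
2) T - Y = 29 - 18 = 11 — holds.
3) Y = 18, U = 8; 18 > 8 — holds.
4) S = 2 is in {5, 2, 4, -3, 6} — holds.
5) V = 8, not > 9; antecedent false, conditional vacuously true — holds.
6) 8 / 2 = 4, so 2 divides 8 — holds.
7) V=8, Y=18, S=2; 1 of them equals 2 — holds.
8) Y * X = 18 * 8 = 144 — holds.
9) U + T = 8 + 29 = 37, not 39 — fails.
10) S + X = 2 + 8 = 10 — holds.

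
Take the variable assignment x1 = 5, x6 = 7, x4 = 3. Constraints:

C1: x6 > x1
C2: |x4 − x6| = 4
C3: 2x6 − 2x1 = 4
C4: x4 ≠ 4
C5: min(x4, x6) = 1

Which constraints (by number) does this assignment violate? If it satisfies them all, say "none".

C1: x6 = 7, x1 = 5; 7 > 5 — holds.
C2: |3 − 7| = 4 — holds.
C3: 2x6 − 2x1 = 2(7) − 2(5) = 4 — holds.
C4: x4 = 3, and 3 ≠ 4 — holds.
C5: min(3, 7) = 3, not 1 — does not hold.

Violated: 5.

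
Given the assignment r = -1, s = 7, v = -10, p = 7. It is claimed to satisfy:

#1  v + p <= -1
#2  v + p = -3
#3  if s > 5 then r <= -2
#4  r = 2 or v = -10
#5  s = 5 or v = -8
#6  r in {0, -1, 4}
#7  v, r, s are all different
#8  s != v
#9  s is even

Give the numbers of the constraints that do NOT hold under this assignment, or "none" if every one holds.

#1 v + p = -10 + 7 = -3; -3 ≤ -1  ✓
#2 v + p = -10 + 7 = -3  ✓
#3 s = 7 > 5, so we need r ≤ -2; but r = -1 > -2  ✗
#4 r = -1 ≠ 2, but v = -10 = -10 (second disjunct)  ✓
#5 s = 7 ≠ 5 and v = -10 ≠ -8; both disjuncts false  ✗
#6 r = -1 is in {0, -1, 4}  ✓
#7 values -10, -1, 7 are pairwise distinct  ✓
#8 s = 7, v = -10; distinct  ✓
#9 s = 7 is odd  ✗

Constraints 3, 5, and 9 are violated.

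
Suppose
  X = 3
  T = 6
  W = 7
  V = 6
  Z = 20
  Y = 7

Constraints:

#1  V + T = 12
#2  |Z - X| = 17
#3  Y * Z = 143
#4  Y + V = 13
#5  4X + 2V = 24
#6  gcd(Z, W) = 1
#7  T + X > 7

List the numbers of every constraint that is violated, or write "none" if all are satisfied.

The assignment fails constraint 3.

#1 V + T = 6 + 6 = 12  ✔
#2 |20 - 3| = 17  ✔
#3 Y * Z = 7 * 20 = 140, not 143  ✘
#4 Y + V = 7 + 6 = 13  ✔
#5 4X + 2V = 4(3) + 2(6) = 24  ✔
#6 gcd(20, 7) = 1  ✔
#7 T + X = 6 + 3 = 9; 9 > 7  ✔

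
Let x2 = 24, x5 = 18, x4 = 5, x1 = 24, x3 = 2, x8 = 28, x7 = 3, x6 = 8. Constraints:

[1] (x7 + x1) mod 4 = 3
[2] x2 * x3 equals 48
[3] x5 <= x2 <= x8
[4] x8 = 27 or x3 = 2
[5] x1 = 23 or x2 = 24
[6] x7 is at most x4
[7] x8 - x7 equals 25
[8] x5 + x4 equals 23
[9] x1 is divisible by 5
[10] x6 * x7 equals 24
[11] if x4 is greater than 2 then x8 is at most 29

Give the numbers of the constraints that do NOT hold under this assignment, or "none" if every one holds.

[1] x7 + x1 = 27; 27 mod 4 = 3 — satisfied.
[2] x2 * x3 = 24 * 2 = 48 — satisfied.
[3] values 18 <= 24 <= 28 — satisfied.
[4] x8 = 28 ≠ 27, but x3 = 2 = 2 (second disjunct) — satisfied.
[5] x1 = 24 ≠ 23, but x2 = 24 = 24 (second disjunct) — satisfied.
[6] x7 = 3, x4 = 5; 3 ≤ 5 — satisfied.
[7] x8 - x7 = 28 - 3 = 25 — satisfied.
[8] x5 + x4 = 18 + 5 = 23 — satisfied.
[9] 24 = 5*4 + 4, so 5 does not divide 24 — violated.
[10] x6 * x7 = 8 * 3 = 24 — satisfied.
[11] x4 = 5 > 2, so we need x8 ≤ 29; x8 = 28 ≤ 29 — satisfied.

Violated: 9.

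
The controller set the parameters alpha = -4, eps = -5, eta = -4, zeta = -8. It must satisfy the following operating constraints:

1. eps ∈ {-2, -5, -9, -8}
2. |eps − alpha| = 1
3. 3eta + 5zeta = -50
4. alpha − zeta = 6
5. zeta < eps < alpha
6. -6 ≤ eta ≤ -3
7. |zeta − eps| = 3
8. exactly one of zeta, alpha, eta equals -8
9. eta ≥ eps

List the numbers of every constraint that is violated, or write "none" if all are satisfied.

Violated: 3 and 4.

1. eps = -5 is in {-2, -5, -9, -8}  holds
2. |-5 − (-4)| = 1  holds
3. 3eta + 5zeta = 3(-4) + 5(-8) = -52, not -50  fails
4. alpha − zeta = -4 − (-8) = 4, not 6  fails
5. values -8 < -5 < -4  holds
6. eta = -4 lies in [-6, -3]  holds
7. |-8 − (-5)| = 3  holds
8. zeta=-8, alpha=-4, eta=-4; 1 of them equals -8  holds
9. eta = -4, eps = -5; -4 ≥ -5  holds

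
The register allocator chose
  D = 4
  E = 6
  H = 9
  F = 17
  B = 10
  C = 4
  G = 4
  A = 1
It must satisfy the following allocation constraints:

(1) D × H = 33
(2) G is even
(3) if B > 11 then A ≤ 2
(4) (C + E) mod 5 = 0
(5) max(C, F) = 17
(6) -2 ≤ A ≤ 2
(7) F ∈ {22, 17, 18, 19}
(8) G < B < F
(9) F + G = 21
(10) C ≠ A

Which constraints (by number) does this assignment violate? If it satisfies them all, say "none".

The assignment fails constraint 1.

(1) D × H = 4 × 9 = 36, not 33  FAIL
(2) G = 4 is even  OK
(3) B = 10, not > 11; antecedent false, conditional vacuously true  OK
(4) C + E = 10; 10 mod 5 = 0  OK
(5) max(4, 17) = 17  OK
(6) A = 1 lies in [-2, 2]  OK
(7) F = 17 is in {22, 17, 18, 19}  OK
(8) values 4 < 10 < 17  OK
(9) F + G = 17 + 4 = 21  OK
(10) C = 4, A = 1; distinct  OK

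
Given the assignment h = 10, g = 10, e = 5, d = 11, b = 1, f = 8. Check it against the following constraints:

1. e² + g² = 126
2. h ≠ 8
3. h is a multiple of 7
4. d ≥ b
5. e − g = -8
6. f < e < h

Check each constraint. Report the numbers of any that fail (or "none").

1. e² + g² = 5² + 10² = 25 + 100 = 125, not 126  no
2. h = 10, and 10 ≠ 8  yes
3. 10 = 7×1 + 3, so 7 does not divide 10  no
4. d = 11, b = 1; 11 ≥ 1  yes
5. e − g = 5 − 10 = -5, not -8  no
6. values 8, 5, 10; f = 8 is not < e = 5  no

The assignment fails constraints 1, 3, 5, and 6.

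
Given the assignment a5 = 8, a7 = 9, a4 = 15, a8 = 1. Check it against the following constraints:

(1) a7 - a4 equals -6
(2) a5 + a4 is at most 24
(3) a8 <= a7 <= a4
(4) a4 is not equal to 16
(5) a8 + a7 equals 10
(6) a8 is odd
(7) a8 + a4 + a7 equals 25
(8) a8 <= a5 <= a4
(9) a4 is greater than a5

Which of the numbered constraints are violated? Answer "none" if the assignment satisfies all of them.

(1) a7 - a4 = 9 - 15 = -6  true
(2) a5 + a4 = 8 + 15 = 23; 23 ≤ 24  true
(3) values 1 <= 9 <= 15  true
(4) a4 = 15, and 15 ≠ 16  true
(5) a8 + a7 = 1 + 9 = 10  true
(6) a8 = 1 is odd  true
(7) a8 + a4 + a7 = 1 + 15 + 9 = 25  true
(8) values 1 <= 8 <= 15  true
(9) a4 = 15, a5 = 8; 15 > 8  true

The assignment satisfies every constraint.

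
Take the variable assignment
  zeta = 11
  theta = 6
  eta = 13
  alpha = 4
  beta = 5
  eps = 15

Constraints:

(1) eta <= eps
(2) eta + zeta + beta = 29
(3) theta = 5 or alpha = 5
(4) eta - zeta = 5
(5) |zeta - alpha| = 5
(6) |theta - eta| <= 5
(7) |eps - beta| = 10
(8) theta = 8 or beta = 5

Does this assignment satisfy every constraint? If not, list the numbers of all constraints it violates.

Constraints 3, 4, 5, 6 are violated.

(1) eta = 13, eps = 15; 13 ≤ 15  yes
(2) eta + zeta + beta = 13 + 11 + 5 = 29  yes
(3) theta = 6 ≠ 5 and alpha = 4 ≠ 5; both disjuncts false  no
(4) eta - zeta = 13 - 11 = 2, not 5  no
(5) |11 - 4| = 7, not 5  no
(6) |6 - 13| = 7; 7 > 5, exceeds bound 5  no
(7) |15 - 5| = 10  yes
(8) theta = 6 ≠ 8, but beta = 5 = 5 (second disjunct)  yes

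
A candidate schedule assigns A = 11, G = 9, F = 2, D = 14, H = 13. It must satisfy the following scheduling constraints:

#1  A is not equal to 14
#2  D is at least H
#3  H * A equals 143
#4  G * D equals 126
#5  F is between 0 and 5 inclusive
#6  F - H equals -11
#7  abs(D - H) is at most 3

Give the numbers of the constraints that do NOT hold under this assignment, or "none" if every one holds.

#1 A = 11, and 11 ≠ 14  ✓
#2 D = 14, H = 13; 14 ≥ 13  ✓
#3 H * A = 13 * 11 = 143  ✓
#4 G * D = 9 * 14 = 126  ✓
#5 F = 2 lies in [0, 5]  ✓
#6 F - H = 2 - 13 = -11  ✓
#7 abs(14 - 13) = 1; 1 ≤ 3  ✓

No violations.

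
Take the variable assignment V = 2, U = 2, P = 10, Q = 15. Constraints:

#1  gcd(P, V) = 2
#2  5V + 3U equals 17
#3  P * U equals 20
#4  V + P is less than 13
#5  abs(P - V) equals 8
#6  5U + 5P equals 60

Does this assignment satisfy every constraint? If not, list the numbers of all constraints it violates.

No — constraint 2 is not satisfied.

#1 gcd(10, 2) = 2 — holds.
#2 5V + 3U = 5(2) + 3(2) = 16, not 17 — does not hold.
#3 P * U = 10 * 2 = 20 — holds.
#4 V + P = 2 + 10 = 12; 12 < 13 — holds.
#5 abs(10 - 2) = 8 — holds.
#6 5U + 5P = 5(2) + 5(10) = 60 — holds.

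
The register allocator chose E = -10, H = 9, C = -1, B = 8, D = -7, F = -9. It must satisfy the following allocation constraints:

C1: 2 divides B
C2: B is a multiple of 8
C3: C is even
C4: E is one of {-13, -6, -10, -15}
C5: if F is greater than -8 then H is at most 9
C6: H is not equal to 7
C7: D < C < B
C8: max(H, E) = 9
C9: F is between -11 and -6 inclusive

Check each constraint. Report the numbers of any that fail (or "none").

C1: 8 / 2 = 4, so 2 divides 8 — holds.
C2: 8 / 8 = 1, so 8 divides 8 — holds.
C3: C = -1 is odd — fails.
C4: E = -10 is in {-13, -6, -10, -15} — holds.
C5: F = -9, not > -8; antecedent false, conditional vacuously true — holds.
C6: H = 9, and 9 ≠ 7 — holds.
C7: values -7 < -1 < 8 — holds.
C8: max(9, -10) = 9 — holds.
C9: F = -9 lies in [-11, -6] — holds.

Constraint 3 is violated.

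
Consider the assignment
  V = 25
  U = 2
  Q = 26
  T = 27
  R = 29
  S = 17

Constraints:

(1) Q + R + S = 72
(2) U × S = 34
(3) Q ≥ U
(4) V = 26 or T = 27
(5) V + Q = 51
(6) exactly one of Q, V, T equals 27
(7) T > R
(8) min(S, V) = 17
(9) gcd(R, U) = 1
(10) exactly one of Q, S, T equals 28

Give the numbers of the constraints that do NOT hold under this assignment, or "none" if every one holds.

(1) Q + R + S = 26 + 29 + 17 = 72 — holds.
(2) U × S = 2 × 17 = 34 — holds.
(3) Q = 26, U = 2; 26 ≥ 2 — holds.
(4) V = 25 ≠ 26, but T = 27 = 27 (second disjunct) — holds.
(5) V + Q = 25 + 26 = 51 — holds.
(6) Q=26, V=25, T=27; 1 of them equals 27 — holds.
(7) T = 27, R = 29; 27 ≤ 29 (want >) — fails.
(8) min(17, 25) = 17 — holds.
(9) gcd(29, 2) = 1 — holds.
(10) Q=26, S=17, T=27; 0 of them equal 28, not exactly one — fails.

No — constraints 7 and 10 are not satisfied.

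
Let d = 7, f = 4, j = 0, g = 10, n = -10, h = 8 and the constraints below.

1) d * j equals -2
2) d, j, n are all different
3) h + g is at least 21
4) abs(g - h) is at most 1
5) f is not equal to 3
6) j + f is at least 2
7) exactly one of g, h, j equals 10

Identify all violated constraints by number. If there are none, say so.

Constraints 1, 3, and 4 do not hold.

1) d * j = 7 * 0 = 0, not -2  FAIL
2) values 7, 0, -10 are pairwise distinct  OK
3) h + g = 8 + 10 = 18; 18 < 21, bound 21 not met  FAIL
4) abs(10 - 8) = 2; 2 > 1, exceeds bound 1  FAIL
5) f = 4, and 4 ≠ 3  OK
6) j + f = 0 + 4 = 4; 4 ≥ 2  OK
7) g=10, h=8, j=0; 1 of them equals 10  OK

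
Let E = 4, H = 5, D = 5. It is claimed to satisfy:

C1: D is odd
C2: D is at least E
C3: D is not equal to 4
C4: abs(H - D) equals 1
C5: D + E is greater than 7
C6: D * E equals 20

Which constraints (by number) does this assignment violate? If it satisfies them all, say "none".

C1: D = 5 is odd — satisfied.
C2: D = 5, E = 4; 5 ≥ 4 — satisfied.
C3: D = 5, and 5 ≠ 4 — satisfied.
C4: abs(5 - 5) = 0, not 1 — violated.
C5: D + E = 5 + 4 = 9; 9 > 7 — satisfied.
C6: D * E = 5 * 4 = 20 — satisfied.

Constraint 4 is violated.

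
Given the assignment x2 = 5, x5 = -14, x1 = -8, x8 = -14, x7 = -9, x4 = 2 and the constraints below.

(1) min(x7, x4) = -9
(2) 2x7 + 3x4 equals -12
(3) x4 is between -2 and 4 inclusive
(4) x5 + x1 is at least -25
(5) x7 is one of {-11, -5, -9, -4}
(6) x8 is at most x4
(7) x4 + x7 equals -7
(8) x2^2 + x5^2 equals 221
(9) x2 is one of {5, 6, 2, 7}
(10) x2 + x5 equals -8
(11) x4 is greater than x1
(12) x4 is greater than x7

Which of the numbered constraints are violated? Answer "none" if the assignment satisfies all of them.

(1) min(-9, 2) = -9 — satisfied.
(2) 2x7 + 3x4 = 2(-9) + 3(2) = -12 — satisfied.
(3) x4 = 2 lies in [-2, 4] — satisfied.
(4) x5 + x1 = -14 + (-8) = -22; -22 ≥ -25 — satisfied.
(5) x7 = -9 is in {-11, -5, -9, -4} — satisfied.
(6) x8 = -14, x4 = 2; -14 ≤ 2 — satisfied.
(7) x4 + x7 = 2 + (-9) = -7 — satisfied.
(8) x2^2 + x5^2 = 5^2 + (-14)^2 = 25 + 196 = 221 — satisfied.
(9) x2 = 5 is in {5, 6, 2, 7} — satisfied.
(10) x2 + x5 = 5 + (-14) = -9, not -8 — violated.
(11) x4 = 2, x1 = -8; 2 > -8 — satisfied.
(12) x4 = 2, x7 = -9; 2 > -9 — satisfied.

Constraint 10 is violated.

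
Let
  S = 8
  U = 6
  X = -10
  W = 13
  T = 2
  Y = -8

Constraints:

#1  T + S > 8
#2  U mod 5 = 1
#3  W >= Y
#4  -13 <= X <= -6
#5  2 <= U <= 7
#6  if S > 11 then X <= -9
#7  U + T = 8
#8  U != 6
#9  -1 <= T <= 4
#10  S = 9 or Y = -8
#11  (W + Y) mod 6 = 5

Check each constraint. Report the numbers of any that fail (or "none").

#1 T + S = 2 + 8 = 10; 10 > 8 — satisfied.
#2 6 mod 5 = 1 — satisfied.
#3 W = 13, Y = -8; 13 ≥ -8 — satisfied.
#4 X = -10 lies in [-13, -6] — satisfied.
#5 U = 6 lies in [2, 7] — satisfied.
#6 S = 8, not > 11; antecedent false, conditional vacuously true — satisfied.
#7 U + T = 6 + 2 = 8 — satisfied.
#8 U = 6, but 6 is required to differ — violated.
#9 T = 2 lies in [-1, 4] — satisfied.
#10 S = 8 ≠ 9, but Y = -8 = -8 (second disjunct) — satisfied.
#11 W + Y = 5; 5 mod 6 = 5 — satisfied.

Constraint 8 does not hold.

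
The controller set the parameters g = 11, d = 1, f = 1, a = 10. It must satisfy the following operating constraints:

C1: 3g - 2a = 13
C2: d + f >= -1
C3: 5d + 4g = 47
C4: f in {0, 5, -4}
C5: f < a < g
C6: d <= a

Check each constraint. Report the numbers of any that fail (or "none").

Constraints 3 and 4 do not hold.

C1: 3g - 2a = 3(11) - 2(10) = 13  yes
C2: d + f = 1 + 1 = 2; 2 ≥ -1  yes
C3: 5d + 4g = 5(1) + 4(11) = 49, not 47  no
C4: f = 1 is not in {0, 5, -4}  no
C5: values 1 < 10 < 11  yes
C6: d = 1, a = 10; 1 ≤ 10  yes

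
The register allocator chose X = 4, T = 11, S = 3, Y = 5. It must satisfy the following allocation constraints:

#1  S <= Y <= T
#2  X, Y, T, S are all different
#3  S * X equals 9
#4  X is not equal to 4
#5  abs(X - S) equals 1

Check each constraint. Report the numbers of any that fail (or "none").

The assignment fails constraints 3 and 4.

#1 values 3 <= 5 <= 11 — holds.
#2 values 4, 5, 11, 3 are pairwise distinct — holds.
#3 S * X = 3 * 4 = 12, not 9 — does not hold.
#4 X = 4, but 4 is required to differ — does not hold.
#5 abs(4 - 3) = 1 — holds.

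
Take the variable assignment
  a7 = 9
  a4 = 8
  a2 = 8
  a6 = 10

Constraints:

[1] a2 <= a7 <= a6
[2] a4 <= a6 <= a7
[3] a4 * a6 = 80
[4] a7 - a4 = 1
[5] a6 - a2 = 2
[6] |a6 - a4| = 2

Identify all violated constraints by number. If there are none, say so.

[1] values 8 <= 9 <= 10  ✔
[2] values 8, 10, 9; a6 = 10 is not <= a7 = 9  ✘
[3] a4 * a6 = 8 * 10 = 80  ✔
[4] a7 - a4 = 9 - 8 = 1  ✔
[5] a6 - a2 = 10 - 8 = 2  ✔
[6] |10 - 8| = 2  ✔

Violated: 2.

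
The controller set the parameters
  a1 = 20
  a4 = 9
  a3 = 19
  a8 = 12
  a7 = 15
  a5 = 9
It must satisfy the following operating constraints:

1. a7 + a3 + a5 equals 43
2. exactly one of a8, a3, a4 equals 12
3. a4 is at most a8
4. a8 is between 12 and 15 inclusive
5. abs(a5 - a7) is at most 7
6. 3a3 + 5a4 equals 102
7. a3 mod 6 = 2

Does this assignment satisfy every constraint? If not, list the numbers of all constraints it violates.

1. a7 + a3 + a5 = 15 + 19 + 9 = 43 — OK.
2. a8=12, a3=19, a4=9; 1 of them equals 12 — OK.
3. a4 = 9, a8 = 12; 9 ≤ 12 — OK.
4. a8 = 12 lies in [12, 15] — OK.
5. abs(9 - 15) = 6; 6 ≤ 7 — OK.
6. 3a3 + 5a4 = 3(19) + 5(9) = 102 — OK.
7. 19 mod 6 = 1, not 2 — violated.

The assignment fails constraint 7.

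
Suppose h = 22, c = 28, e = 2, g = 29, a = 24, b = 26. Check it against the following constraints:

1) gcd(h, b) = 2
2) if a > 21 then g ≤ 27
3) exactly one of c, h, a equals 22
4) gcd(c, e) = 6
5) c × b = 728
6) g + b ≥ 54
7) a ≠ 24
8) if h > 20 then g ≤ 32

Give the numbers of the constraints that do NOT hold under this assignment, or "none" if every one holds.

Constraints 2, 4, and 7 are violated.

1) gcd(22, 26) = 2 — holds.
2) a = 24 > 21, so we need g ≤ 27; but g = 29 > 27 — fails.
3) c=28, h=22, a=24; 1 of them equals 22 — holds.
4) gcd(28, 2) = 2, not 6 — fails.
5) c × b = 28 × 26 = 728 — holds.
6) g + b = 29 + 26 = 55; 55 ≥ 54 — holds.
7) a = 24, but 24 is required to differ — fails.
8) h = 22 > 20, so we need g ≤ 32; g = 29 ≤ 32 — holds.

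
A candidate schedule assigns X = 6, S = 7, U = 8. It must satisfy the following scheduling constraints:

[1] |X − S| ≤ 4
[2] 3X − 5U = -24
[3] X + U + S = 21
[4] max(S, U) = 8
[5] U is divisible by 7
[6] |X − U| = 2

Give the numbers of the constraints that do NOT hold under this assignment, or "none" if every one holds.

Constraints 2 and 5 are violated.

[1] |6 − 7| = 1; 1 ≤ 4 — OK.
[2] 3X − 5U = 3(6) − 5(8) = -22, not -24 — violated.
[3] X + U + S = 6 + 8 + 7 = 21 — OK.
[4] max(7, 8) = 8 — OK.
[5] 8 = 7×1 + 1, so 7 does not divide 8 — violated.
[6] |6 − 8| = 2 — OK.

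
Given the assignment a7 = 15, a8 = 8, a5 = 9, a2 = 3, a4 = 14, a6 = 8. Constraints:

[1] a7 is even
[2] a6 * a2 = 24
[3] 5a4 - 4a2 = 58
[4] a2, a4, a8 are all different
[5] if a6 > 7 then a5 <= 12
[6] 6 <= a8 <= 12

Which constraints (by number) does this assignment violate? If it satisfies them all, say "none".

[1] a7 = 15 is odd  no
[2] a6 * a2 = 8 * 3 = 24  yes
[3] 5a4 - 4a2 = 5(14) - 4(3) = 58  yes
[4] values 3, 14, 8 are pairwise distinct  yes
[5] a6 = 8 > 7, so we need a5 ≤ 12; a5 = 9 ≤ 12  yes
[6] a8 = 8 lies in [6, 12]  yes

The assignment fails constraint 1.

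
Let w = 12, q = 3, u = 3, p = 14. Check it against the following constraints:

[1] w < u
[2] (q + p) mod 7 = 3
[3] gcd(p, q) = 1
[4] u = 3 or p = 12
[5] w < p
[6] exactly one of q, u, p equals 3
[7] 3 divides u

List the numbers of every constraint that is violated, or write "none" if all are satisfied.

Constraints 1, 6 do not hold.

[1] w = 12, u = 3; 12 ≥ 3 (want <) — violated.
[2] q + p = 17; 17 mod 7 = 3 — satisfied.
[3] gcd(14, 3) = 1 — satisfied.
[4] u = 3 = 3 (first disjunct) — satisfied.
[5] w = 12, p = 14; 12 < 14 — satisfied.
[6] q=3, u=3, p=14; 2 of them equal 3, not exactly one — violated.
[7] 3 / 3 = 1, so 3 divides 3 — satisfied.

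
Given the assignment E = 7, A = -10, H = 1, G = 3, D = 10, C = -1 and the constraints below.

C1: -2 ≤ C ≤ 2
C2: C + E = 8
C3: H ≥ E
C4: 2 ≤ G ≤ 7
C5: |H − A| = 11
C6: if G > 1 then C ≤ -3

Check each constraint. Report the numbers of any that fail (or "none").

The assignment fails constraints 2, 3, 6.

C1: C = -1 lies in [-2, 2]  ✔
C2: C + E = -1 + 7 = 6, not 8  ✘
C3: H = 1, E = 7; 1 < 7 (want ≥)  ✘
C4: G = 3 lies in [2, 7]  ✔
C5: |1 − (-10)| = 11  ✔
C6: G = 3 > 1, so we need C ≤ -3; but C = -1 > -3  ✘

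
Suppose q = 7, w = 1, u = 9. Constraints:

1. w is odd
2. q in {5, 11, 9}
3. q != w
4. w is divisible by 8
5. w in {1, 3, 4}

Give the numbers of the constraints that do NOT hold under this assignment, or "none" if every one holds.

1. w = 1 is odd — satisfied.
2. q = 7 is not in {5, 11, 9} — violated.
3. q = 7, w = 1; distinct — satisfied.
4. 1 = 8*0 + 1, so 8 does not divide 1 — violated.
5. w = 1 is in {1, 3, 4} — satisfied.

Constraints 2, 4 do not hold.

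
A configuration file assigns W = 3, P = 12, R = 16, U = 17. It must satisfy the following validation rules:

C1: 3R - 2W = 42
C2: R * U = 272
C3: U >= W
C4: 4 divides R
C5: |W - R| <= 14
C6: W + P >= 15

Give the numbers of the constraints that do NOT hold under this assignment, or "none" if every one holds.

None — every constraint holds.

C1: 3R - 2W = 3(16) - 2(3) = 42 — holds.
C2: R * U = 16 * 17 = 272 — holds.
C3: U = 17, W = 3; 17 ≥ 3 — holds.
C4: 16 / 4 = 4, so 4 divides 16 — holds.
C5: |3 - 16| = 13; 13 ≤ 14 — holds.
C6: W + P = 3 + 12 = 15; 15 ≥ 15 — holds.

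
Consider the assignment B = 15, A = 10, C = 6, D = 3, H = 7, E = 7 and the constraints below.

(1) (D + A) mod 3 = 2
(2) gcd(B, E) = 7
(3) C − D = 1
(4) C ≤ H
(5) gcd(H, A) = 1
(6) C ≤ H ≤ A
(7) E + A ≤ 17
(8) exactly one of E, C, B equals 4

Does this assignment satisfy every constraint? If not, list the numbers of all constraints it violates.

(1) D + A = 13; 13 mod 3 = 1, not 2 — violated.
(2) gcd(15, 7) = 1, not 7 — violated.
(3) C − D = 6 − 3 = 3, not 1 — violated.
(4) C = 6, H = 7; 6 ≤ 7 — OK.
(5) gcd(7, 10) = 1 — OK.
(6) values 6 ≤ 7 ≤ 10 — OK.
(7) E + A = 7 + 10 = 17; 17 ≤ 17 — OK.
(8) E=7, C=6, B=15; 0 of them equal 4, not exactly one — violated.

Violated: 1, 2, 3, and 8.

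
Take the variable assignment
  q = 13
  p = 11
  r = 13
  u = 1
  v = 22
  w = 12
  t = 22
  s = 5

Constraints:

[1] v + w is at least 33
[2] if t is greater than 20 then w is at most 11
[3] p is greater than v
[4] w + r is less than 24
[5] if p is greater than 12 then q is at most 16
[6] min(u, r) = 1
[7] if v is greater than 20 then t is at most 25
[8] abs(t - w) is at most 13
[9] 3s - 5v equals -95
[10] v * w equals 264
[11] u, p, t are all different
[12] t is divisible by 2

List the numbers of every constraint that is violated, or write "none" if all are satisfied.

Constraints 2, 3, and 4 do not hold.

[1] v + w = 22 + 12 = 34; 34 ≥ 33  ✔
[2] t = 22 > 20, so we need w ≤ 11; but w = 12 > 11  ✘
[3] p = 11, v = 22; 11 ≤ 22 (want >)  ✘
[4] w + r = 12 + 13 = 25; 25 ≥ 24, bound 24 not met  ✘
[5] p = 11, not > 12; antecedent false, conditional vacuously true  ✔
[6] min(1, 13) = 1  ✔
[7] v = 22 > 20, so we need t ≤ 25; t = 22 ≤ 25  ✔
[8] abs(22 - 12) = 10; 10 ≤ 13  ✔
[9] 3s - 5v = 3(5) - 5(22) = -95  ✔
[10] v * w = 22 * 12 = 264  ✔
[11] values 1, 11, 22 are pairwise distinct  ✔
[12] 22 / 2 = 11, so 2 divides 22  ✔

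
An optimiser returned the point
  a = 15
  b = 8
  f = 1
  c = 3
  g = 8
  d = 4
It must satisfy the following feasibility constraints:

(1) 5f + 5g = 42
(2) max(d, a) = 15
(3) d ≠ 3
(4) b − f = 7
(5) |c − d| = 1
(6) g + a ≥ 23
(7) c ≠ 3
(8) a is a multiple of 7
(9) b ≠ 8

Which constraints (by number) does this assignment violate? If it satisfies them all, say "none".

Violated: 1, 7, 8, and 9.

(1) 5f + 5g = 5(1) + 5(8) = 45, not 42  false
(2) max(4, 15) = 15  true
(3) d = 4, and 4 ≠ 3  true
(4) b − f = 8 − 1 = 7  true
(5) |3 − 4| = 1  true
(6) g + a = 8 + 15 = 23; 23 ≥ 23  true
(7) c = 3, but 3 is required to differ  false
(8) 15 = 7×2 + 1, so 7 does not divide 15  false
(9) b = 8, but 8 is required to differ  false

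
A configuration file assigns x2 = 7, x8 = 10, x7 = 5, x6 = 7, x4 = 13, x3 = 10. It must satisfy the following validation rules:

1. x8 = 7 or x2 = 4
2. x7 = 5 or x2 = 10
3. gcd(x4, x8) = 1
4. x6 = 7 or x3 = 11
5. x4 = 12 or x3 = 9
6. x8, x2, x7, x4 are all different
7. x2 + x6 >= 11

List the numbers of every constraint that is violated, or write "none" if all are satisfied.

1. x8 = 10 ≠ 7 and x2 = 7 ≠ 4; both disjuncts false — does not hold.
2. x7 = 5 = 5 (first disjunct) — holds.
3. gcd(13, 10) = 1 — holds.
4. x6 = 7 = 7 (first disjunct) — holds.
5. x4 = 13 ≠ 12 and x3 = 10 ≠ 9; both disjuncts false — does not hold.
6. values 10, 7, 5, 13 are pairwise distinct — holds.
7. x2 + x6 = 7 + 7 = 14; 14 ≥ 11 — holds.

No — constraints 1 and 5 are not satisfied.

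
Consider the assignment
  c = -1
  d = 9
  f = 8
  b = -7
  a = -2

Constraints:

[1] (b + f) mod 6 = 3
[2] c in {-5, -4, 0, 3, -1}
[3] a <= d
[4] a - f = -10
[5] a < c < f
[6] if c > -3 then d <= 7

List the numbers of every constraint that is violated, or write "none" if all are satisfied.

Violated: 1 and 6.

[1] b + f = 1; 1 mod 6 = 1, not 3  false
[2] c = -1 is in {-5, -4, 0, 3, -1}  true
[3] a = -2, d = 9; -2 ≤ 9  true
[4] a - f = -2 - 8 = -10  true
[5] values -2 < -1 < 8  true
[6] c = -1 > -3, so we need d ≤ 7; but d = 9 > 7  false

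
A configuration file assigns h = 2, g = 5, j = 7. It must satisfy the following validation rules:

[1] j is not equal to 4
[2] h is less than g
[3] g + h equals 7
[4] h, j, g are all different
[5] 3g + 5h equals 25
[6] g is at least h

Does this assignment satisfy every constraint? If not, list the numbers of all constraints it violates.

[1] j = 7, and 7 ≠ 4  true
[2] h = 2, g = 5; 2 < 5  true
[3] g + h = 5 + 2 = 7  true
[4] values 2, 7, 5 are pairwise distinct  true
[5] 3g + 5h = 3(5) + 5(2) = 25  true
[6] g = 5, h = 2; 5 ≥ 2  true

None — every constraint holds.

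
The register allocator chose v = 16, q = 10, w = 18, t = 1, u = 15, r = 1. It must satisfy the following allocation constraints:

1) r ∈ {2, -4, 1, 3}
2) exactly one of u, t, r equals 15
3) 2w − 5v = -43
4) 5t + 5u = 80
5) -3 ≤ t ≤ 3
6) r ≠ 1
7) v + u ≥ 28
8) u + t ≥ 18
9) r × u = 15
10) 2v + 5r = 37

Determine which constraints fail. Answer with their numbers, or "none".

Constraints 3, 6, and 8 are violated.

1) r = 1 is in {2, -4, 1, 3}  holds
2) u=15, t=1, r=1; 1 of them equals 15  holds
3) 2w − 5v = 2(18) − 5(16) = -44, not -43  fails
4) 5t + 5u = 5(1) + 5(15) = 80  holds
5) t = 1 lies in [-3, 3]  holds
6) r = 1, but 1 is required to differ  fails
7) v + u = 16 + 15 = 31; 31 ≥ 28  holds
8) u + t = 15 + 1 = 16; 16 < 18, bound 18 not met  fails
9) r × u = 1 × 15 = 15  holds
10) 2v + 5r = 2(16) + 5(1) = 37  holds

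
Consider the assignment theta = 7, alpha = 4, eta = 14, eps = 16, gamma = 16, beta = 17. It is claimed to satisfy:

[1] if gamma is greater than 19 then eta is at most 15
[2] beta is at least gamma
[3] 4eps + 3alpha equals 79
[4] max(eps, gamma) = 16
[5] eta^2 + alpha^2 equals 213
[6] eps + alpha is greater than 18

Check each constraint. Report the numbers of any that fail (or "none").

Constraints 3, 5 are violated.

[1] gamma = 16, not > 19; antecedent false, conditional vacuously true  holds
[2] beta = 17, gamma = 16; 17 ≥ 16  holds
[3] 4eps + 3alpha = 4(16) + 3(4) = 76, not 79  fails
[4] max(16, 16) = 16  holds
[5] eta^2 + alpha^2 = 14^2 + 4^2 = 196 + 16 = 212, not 213  fails
[6] eps + alpha = 16 + 4 = 20; 20 > 18  holds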